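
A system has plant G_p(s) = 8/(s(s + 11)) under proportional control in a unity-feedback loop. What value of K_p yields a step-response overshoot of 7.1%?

From %OS = 100·exp(−πζ/√(1−ζ²)) = 7.1%, ζ = −ln(0.071)/√(π²+ln²(0.071)) = 0.6441.
Characteristic equation s² + 11s + 8K_p = 0 gives ζ = 11/(2√(8K_p)).
Setting ζ = 0.6441: √(8K_p) = 11/(2·0.6441) = 8.539, so K_p = 72.92/8 = 9.12.

K_p = 9.12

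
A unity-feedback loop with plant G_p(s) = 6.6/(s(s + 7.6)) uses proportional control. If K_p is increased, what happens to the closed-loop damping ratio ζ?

decrease

ζ = 7.6/(2√(6.6K_p)); increasing K_p raises the denominator, so ζ falls.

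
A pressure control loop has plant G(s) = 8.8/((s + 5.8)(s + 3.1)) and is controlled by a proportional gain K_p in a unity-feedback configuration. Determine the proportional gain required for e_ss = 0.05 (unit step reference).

The loop is type 0, so e_ss(step) = 1/(1 + K_pos) with K_pos = K_p·G(0).
G(0) = 0.4894. Require 1/(1 + K_p·0.4894) = 0.05, so 1 + 0.4894·K_p = 20.
K_p = (20 − 1)/0.4894 = 38.8.

K_p = 38.8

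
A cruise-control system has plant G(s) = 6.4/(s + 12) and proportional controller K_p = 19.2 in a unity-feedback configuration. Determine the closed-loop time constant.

τ = 0.00741 s

Closed-loop transfer function: T(s) = K_p·G(s)/(1 + K_p·G(s)) = 122.9/(s + 12 + 122.9) = 122.9/(s + 134.9).
Time constant τ = 1/134.9 = 0.00741 s.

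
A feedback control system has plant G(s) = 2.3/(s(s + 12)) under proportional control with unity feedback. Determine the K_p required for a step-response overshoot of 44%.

K_p = 245

From %OS = 100·exp(−πζ/√(1−ζ²)) = 44%, ζ = −ln(0.44)/√(π²+ln²(0.44)) = 0.2528.
Characteristic equation s² + 12s + 2.3K_p = 0 gives ζ = 12/(2√(2.3K_p)).
Setting ζ = 0.2528: √(2.3K_p) = 12/(2·0.2528) = 23.73, so K_p = 563.2/2.3 = 245.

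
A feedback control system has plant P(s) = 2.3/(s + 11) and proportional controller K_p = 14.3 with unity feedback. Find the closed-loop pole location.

s = -43.89

Closed-loop transfer function: T(s) = K_p·P(s)/(1 + K_p·P(s)) = 32.89/(s + 11 + 32.89) = 32.89/(s + 43.89).
The closed-loop pole is at s = −43.89.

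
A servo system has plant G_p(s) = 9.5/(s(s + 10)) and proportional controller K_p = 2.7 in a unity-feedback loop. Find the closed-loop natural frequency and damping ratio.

ω_n = 5.06 rad/s, ζ = 0.987

1 + K_p·G_p(s) = 0 gives s² + 10s + 25.65 = 0.
Matching s² + 2ζω_n s + ω_n²: ω_n = √25.65 = 5.065 rad/s and 2ζω_n = 10, so ζ = 10/(2·5.065) = 0.987.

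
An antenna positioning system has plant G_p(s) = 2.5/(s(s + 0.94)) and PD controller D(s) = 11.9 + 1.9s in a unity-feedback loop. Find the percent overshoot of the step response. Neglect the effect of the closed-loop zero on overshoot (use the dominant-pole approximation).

Forward path: (11.9 + 1.9s)·2.5/(s(s+0.94)). The closed-loop characteristic equation is s² + (0.94 + 2.5·1.9)s + 2.5·11.9 = 0.
That is s² + 5.69s + 29.75 = 0, so ω_n = 5.454 rad/s and ζ = 5.69/(2·5.454) = 0.5216.
%OS = 100·exp(−πζ/√(1−ζ²)) = 14.7%.

14.7%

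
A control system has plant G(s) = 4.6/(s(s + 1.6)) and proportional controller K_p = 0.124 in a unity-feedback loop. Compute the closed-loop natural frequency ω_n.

ω_n = 0.755 rad/s

The closed-loop denominator is s(s+1.6) + 0.124·4.6 = s² + 1.6s + 0.5704.
Matching s² + 2ζω_n s + ω_n²: ω_n = √0.5704 = 0.7552 rad/s and 2ζω_n = 1.6, so ζ = 1.6/(2·0.7552) = 1.06.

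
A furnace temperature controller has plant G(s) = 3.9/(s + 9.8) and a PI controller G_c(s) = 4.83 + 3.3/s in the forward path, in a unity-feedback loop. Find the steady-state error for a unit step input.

The open loop G_c(s)G(s) has a pole at the origin (type 1), so the static position error constant is infinite and e_ss = 1/(1+∞) = 0.

0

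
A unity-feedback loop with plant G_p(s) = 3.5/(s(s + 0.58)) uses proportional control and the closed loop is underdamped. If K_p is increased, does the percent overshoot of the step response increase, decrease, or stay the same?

Characteristic equation s² + 0.58s + K_p·3.5 = 0: raising K_p raises ω_n while 2ζω_n = 0.58 is fixed, so ζ falls and overshoot grows.

increase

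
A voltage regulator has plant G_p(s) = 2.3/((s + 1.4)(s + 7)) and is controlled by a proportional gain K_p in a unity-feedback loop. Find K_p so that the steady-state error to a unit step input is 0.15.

The loop is type 0, so e_ss(step) = 1/(1 + K_pos) with K_pos = K_p·G_p(0).
G_p(0) = 0.2347. Require 1/(1 + K_p·0.2347) = 0.15, so 1 + 0.2347·K_p = 6.667.
K_p = (6.667 − 1)/0.2347 = 24.1.

K_p = 24.1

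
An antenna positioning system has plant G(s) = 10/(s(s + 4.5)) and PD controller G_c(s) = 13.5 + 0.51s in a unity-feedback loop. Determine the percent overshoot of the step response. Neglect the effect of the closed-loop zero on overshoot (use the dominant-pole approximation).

Forward path: (13.5 + 0.51s)·10/(s(s+4.5)). The closed-loop characteristic equation is s² + (4.5 + 10·0.51)s + 10·13.5 = 0.
That is s² + 9.6s + 135 = 0, so ω_n = 11.62 rad/s and ζ = 9.6/(2·11.62) = 0.4131.
%OS = 100·exp(−πζ/√(1−ζ²)) = 24%.

24%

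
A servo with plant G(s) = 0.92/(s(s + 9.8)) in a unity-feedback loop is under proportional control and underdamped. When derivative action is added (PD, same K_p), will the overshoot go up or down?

With PD the characteristic equation becomes s² + (a + K·K_d)s + K·K_p = 0; the damping term grows, ζ rises, overshoot falls.

decrease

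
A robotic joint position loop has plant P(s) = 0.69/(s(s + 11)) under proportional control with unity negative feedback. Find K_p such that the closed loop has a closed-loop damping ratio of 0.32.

Closed-loop characteristic equation: s² + 11s + K_p·0.69 = 0.
So ω_n = √(0.69K_p) and 2ζω_n = 11, giving ζ = 11/(2√(0.69K_p)).
Setting ζ = 0.32: √(0.69K_p) = 11/(2·0.32) = 17.19, so K_p = 295.4/0.69 = 428.

K_p = 428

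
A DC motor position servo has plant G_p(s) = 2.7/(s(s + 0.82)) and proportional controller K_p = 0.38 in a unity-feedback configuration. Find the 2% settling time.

T_s ≈ 9.76 s

Closed-loop characteristic equation: s² + 0.82s + 1.026 = 0, so ω_n = 1.013 rad/s and ζ = 0.82/(2·1.013) = 0.4048.
2% settling time T_s ≈ 4/(ζω_n) = 4/0.41 = 9.76 s.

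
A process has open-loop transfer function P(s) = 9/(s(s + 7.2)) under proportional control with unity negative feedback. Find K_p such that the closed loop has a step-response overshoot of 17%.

From %OS = 100·exp(−πζ/√(1−ζ²)) = 17%, ζ = −ln(0.17)/√(π²+ln²(0.17)) = 0.4913.
Characteristic equation s² + 7.2s + 9K_p = 0 gives ζ = 7.2/(2√(9K_p)).
Setting ζ = 0.4913: √(9K_p) = 7.2/(2·0.4913) = 7.328, so K_p = 53.7/9 = 5.97.

K_p = 5.97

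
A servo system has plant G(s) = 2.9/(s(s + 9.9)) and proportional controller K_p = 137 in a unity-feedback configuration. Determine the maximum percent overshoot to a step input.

From 1 + K_pG(s) = 0: s² + 9.9s + 397.3 = 0 ⇒ ω_n = 19.93, ζ = 0.2483.
%OS = 100·exp(−πζ/√(1−ζ²)) = 100·exp(−π·0.2483/√0.9383) = 44.7%.

44.7%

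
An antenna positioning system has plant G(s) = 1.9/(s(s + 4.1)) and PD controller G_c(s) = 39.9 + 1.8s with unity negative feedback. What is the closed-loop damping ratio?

ζ = 0.432

Forward path: (39.9 + 1.8s)·1.9/(s(s+4.1)). The closed-loop characteristic equation is s² + (4.1 + 1.9·1.8)s + 1.9·39.9 = 0.
That is s² + 7.52s + 75.81 = 0, so ω_n = 8.707 rad/s and ζ = 7.52/(2·8.707) = 0.4318.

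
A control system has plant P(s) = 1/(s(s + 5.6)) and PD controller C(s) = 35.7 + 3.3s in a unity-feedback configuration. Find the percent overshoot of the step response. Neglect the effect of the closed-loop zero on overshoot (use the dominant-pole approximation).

3%

Forward path: (35.7 + 3.3s)·1/(s(s+5.6)). The closed-loop characteristic equation is s² + (5.6 + 1·3.3)s + 1·35.7 = 0.
That is s² + 8.9s + 35.7 = 0, so ω_n = 5.975 rad/s and ζ = 8.9/(2·5.975) = 0.7448.
%OS = 100·exp(−πζ/√(1−ζ²)) = 3%.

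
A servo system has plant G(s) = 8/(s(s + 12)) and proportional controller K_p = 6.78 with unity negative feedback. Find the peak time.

Closed-loop characteristic equation: s² + 12s + 54.24 = 0, so ω_n = 7.365 rad/s and ζ = 12/(2·7.365) = 0.8147.
Damped frequency ω_d = ω_n√(1−ζ²) = 4.271 rad/s, so peak time T_p = π/ω_d = 0.736 s.

T_p = 0.736 s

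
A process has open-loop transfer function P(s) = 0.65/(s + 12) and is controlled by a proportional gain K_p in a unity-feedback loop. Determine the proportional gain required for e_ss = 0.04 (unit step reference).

Steady-state error for a unit step on this type-0 loop is 1/(1 + K_p·P(0)).
P(0) = 0.05417. Require 1/(1 + K_p·0.05417) = 0.04, so 1 + 0.05417·K_p = 25.
K_p = (25 − 1)/0.05417 = 443.

K_p = 443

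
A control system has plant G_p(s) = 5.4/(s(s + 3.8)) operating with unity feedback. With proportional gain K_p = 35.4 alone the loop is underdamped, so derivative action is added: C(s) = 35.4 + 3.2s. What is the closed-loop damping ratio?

Forward path: (35.4 + 3.2s)·5.4/(s(s+3.8)). The closed-loop characteristic equation is s² + (3.8 + 5.4·3.2)s + 5.4·35.4 = 0.
That is s² + 21.08s + 191.2 = 0, so ω_n = 13.83 rad/s and ζ = 21.08/(2·13.83) = 0.7623.

ζ = 0.762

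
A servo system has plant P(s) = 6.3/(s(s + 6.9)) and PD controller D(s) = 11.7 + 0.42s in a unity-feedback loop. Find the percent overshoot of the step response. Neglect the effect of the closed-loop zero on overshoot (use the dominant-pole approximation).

12.2%

Forward path: (11.7 + 0.42s)·6.3/(s(s+6.9)). The closed-loop characteristic equation is s² + (6.9 + 6.3·0.42)s + 6.3·11.7 = 0.
That is s² + 9.546s + 73.71 = 0, so ω_n = 8.585 rad/s and ζ = 9.546/(2·8.585) = 0.5559.
%OS = 100·exp(−πζ/√(1−ζ²)) = 12.2%.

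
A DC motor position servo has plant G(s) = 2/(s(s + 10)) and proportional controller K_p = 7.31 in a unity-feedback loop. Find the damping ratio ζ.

ζ = 1.31

The closed-loop denominator is s(s+10) + 7.31·2 = s² + 10s + 14.62.
Matching s² + 2ζω_n s + ω_n²: ω_n = √14.62 = 3.824 rad/s and 2ζω_n = 10, so ζ = 10/(2·3.824) = 1.31.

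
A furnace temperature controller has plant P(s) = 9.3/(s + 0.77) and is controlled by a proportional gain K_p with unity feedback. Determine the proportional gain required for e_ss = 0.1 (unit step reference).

Steady-state error for a unit step on this type-0 loop is 1/(1 + K_p·P(0)).
P(0) = 12.08. Require 1/(1 + K_p·12.08) = 0.1, so 1 + 12.08·K_p = 10.
K_p = (10 − 1)/12.08 = 0.745.

K_p = 0.745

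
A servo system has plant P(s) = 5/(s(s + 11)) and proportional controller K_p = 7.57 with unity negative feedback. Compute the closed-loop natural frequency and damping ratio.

With unity feedback the closed-loop characteristic equation is s² + 11s + 7.57·5 = s² + 11s + 37.85 = 0.
So ω_n² = 37.85 ⇒ ω_n = 6.152 rad/s, and ζ = 11/(2ω_n) = 0.894.

ω_n = 6.15 rad/s, ζ = 0.894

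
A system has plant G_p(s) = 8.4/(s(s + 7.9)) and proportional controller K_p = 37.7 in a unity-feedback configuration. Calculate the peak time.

The closed-loop denominator s² + 7.9s + 316.7 gives ω_n = √316.7 = 17.8 and ζ = 7.9/(2ω_n) = 0.222.
Damped frequency ω_d = ω_n√(1−ζ²) = 17.35 rad/s, so peak time T_p = π/ω_d = 0.181 s.

T_p = 0.181 s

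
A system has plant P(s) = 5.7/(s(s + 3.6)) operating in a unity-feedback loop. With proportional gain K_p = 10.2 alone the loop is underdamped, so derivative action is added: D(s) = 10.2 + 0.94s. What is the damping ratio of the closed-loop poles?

ζ = 0.587

Forward path: (10.2 + 0.94s)·5.7/(s(s+3.6)). The closed-loop characteristic equation is s² + (3.6 + 5.7·0.94)s + 5.7·10.2 = 0.
That is s² + 8.958s + 58.14 = 0, so ω_n = 7.625 rad/s and ζ = 8.958/(2·7.625) = 0.5874.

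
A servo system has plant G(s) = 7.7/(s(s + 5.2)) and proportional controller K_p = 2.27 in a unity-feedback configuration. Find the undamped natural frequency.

ω_n = 4.18 rad/s

With unity feedback the closed-loop characteristic equation is s² + 5.2s + 2.27·7.7 = s² + 5.2s + 17.48 = 0.
So ω_n² = 17.48 ⇒ ω_n = 4.181 rad/s, and ζ = 5.2/(2ω_n) = 0.622.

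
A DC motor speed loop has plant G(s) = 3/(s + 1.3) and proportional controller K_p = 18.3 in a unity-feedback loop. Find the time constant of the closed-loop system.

τ = 0.0178 s

Closed-loop transfer function: T(s) = K_p·G(s)/(1 + K_p·G(s)) = 54.9/(s + 1.3 + 54.9) = 54.9/(s + 56.2).
Time constant τ = 1/56.2 = 0.0178 s.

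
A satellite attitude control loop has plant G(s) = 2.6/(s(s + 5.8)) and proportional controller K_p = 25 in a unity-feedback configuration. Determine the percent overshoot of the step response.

29.8%

Closed-loop characteristic equation: s² + 5.8s + 65 = 0, so ω_n = 8.062 rad/s and ζ = 5.8/(2·8.062) = 0.3597.
%OS = 100·exp(−πζ/√(1−ζ²)) = 100·exp(−π·0.3597/√0.8706) = 29.8%.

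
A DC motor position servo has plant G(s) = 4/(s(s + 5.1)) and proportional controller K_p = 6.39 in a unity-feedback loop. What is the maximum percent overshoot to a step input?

From 1 + K_pG(s) = 0: s² + 5.1s + 25.56 = 0 ⇒ ω_n = 5.056, ζ = 0.5044.
%OS = 100·exp(−πζ/√(1−ζ²)) = 100·exp(−π·0.5044/√0.7456) = 16%.

16%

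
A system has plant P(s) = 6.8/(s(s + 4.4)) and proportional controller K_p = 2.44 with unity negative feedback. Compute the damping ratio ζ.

1 + K_p·P(s) = 0 gives s² + 4.4s + 16.59 = 0.
So ω_n² = 16.59 ⇒ ω_n = 4.073 rad/s, and ζ = 4.4/(2ω_n) = 0.54.

ζ = 0.54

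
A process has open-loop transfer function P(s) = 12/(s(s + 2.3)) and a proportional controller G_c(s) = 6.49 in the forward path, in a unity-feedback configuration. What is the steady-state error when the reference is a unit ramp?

The loop has one pole at the origin (type 1). Velocity error constant K_v = lim_{s→0} s·G_c(s)P(s) = 6.49·12/2.3 = 33.86.
Steady-state error to a unit ramp: e_ss = 1/K_v = 0.0295.

0.0295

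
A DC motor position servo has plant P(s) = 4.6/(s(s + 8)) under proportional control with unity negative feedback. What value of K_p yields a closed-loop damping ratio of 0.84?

K_p = 4.93

Closed-loop characteristic equation: s² + 8s + K_p·4.6 = 0.
So ω_n = √(4.6K_p) and 2ζω_n = 8, giving ζ = 8/(2√(4.6K_p)).
Setting ζ = 0.84: √(4.6K_p) = 8/(2·0.84) = 4.762, so K_p = 22.68/4.6 = 4.93.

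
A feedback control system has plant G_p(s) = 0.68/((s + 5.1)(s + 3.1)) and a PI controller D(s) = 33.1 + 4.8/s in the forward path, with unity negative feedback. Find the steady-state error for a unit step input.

The open loop D(s)G_p(s) has a pole at the origin (type 1), so the static position error constant is infinite and e_ss = 1/(1+∞) = 0.

0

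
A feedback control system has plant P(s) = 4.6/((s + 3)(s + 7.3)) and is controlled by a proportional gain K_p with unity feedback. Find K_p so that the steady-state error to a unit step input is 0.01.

K_p = 471

Steady-state error for a unit step on this type-0 loop is 1/(1 + K_p·P(0)).
P(0) = 0.21. Require 1/(1 + K_p·0.21) = 0.01, so 1 + 0.21·K_p = 100.
K_p = (100 − 1)/0.21 = 471.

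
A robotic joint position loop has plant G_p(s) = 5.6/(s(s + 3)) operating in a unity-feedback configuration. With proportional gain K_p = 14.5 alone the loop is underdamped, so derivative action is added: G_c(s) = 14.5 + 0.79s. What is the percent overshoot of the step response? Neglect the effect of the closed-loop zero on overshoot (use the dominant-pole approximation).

Forward path: (14.5 + 0.79s)·5.6/(s(s+3)). The closed-loop characteristic equation is s² + (3 + 5.6·0.79)s + 5.6·14.5 = 0.
That is s² + 7.424s + 81.2 = 0, so ω_n = 9.011 rad/s and ζ = 7.424/(2·9.011) = 0.4119.
%OS = 100·exp(−πζ/√(1−ζ²)) = 24.2%.

24.2%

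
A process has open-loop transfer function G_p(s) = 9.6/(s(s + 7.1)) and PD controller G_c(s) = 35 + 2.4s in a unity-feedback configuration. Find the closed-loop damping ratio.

ζ = 0.822

Forward path: (35 + 2.4s)·9.6/(s(s+7.1)). The closed-loop characteristic equation is s² + (7.1 + 9.6·2.4)s + 9.6·35 = 0.
That is s² + 30.14s + 336 = 0, so ω_n = 18.33 rad/s and ζ = 30.14/(2·18.33) = 0.8221.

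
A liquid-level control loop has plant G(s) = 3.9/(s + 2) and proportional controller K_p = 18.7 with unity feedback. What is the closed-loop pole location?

Closed-loop transfer function: T(s) = K_p·G(s)/(1 + K_p·G(s)) = 72.93/(s + 2 + 72.93) = 72.93/(s + 74.93).
The closed-loop pole is at s = −74.93.

s = -74.93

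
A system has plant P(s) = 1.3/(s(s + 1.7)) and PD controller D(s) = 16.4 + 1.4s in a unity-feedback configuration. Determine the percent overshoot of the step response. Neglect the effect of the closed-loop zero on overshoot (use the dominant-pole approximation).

27.4%

Forward path: (16.4 + 1.4s)·1.3/(s(s+1.7)). The closed-loop characteristic equation is s² + (1.7 + 1.3·1.4)s + 1.3·16.4 = 0.
That is s² + 3.52s + 21.32 = 0, so ω_n = 4.617 rad/s and ζ = 3.52/(2·4.617) = 0.3812.
%OS = 100·exp(−πζ/√(1−ζ²)) = 27.4%.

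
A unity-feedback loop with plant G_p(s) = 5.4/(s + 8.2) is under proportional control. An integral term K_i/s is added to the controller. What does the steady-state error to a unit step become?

0

The integrator makes K_pos = lim_{s→0} C(s)G(s) infinite, so e_ss = 1/(1+K_pos) = 0.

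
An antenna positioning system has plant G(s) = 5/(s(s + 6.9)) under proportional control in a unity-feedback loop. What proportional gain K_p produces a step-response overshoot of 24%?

K_p = 13.9

From %OS = 100·exp(−πζ/√(1−ζ²)) = 24%, ζ = −ln(0.24)/√(π²+ln²(0.24)) = 0.4136.
Characteristic equation s² + 6.9s + 5K_p = 0 gives ζ = 6.9/(2√(5K_p)).
Setting ζ = 0.4136: √(5K_p) = 6.9/(2·0.4136) = 8.342, so K_p = 69.58/5 = 13.9.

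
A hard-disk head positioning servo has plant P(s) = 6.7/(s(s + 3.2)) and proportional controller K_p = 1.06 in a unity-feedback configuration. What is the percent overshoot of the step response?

9.46%

Closed-loop characteristic equation: s² + 3.2s + 7.102 = 0, so ω_n = 2.665 rad/s and ζ = 3.2/(2·2.665) = 0.6004.
%OS = 100·exp(−πζ/√(1−ζ²)) = 100·exp(−π·0.6004/√0.6395) = 9.46%.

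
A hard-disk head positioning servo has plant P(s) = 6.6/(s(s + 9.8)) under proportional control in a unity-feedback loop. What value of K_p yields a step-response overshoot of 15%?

From %OS = 100·exp(−πζ/√(1−ζ²)) = 15%, ζ = −ln(0.15)/√(π²+ln²(0.15)) = 0.5169.
Characteristic equation s² + 9.8s + 6.6K_p = 0 gives ζ = 9.8/(2√(6.6K_p)).
Setting ζ = 0.5169: √(6.6K_p) = 9.8/(2·0.5169) = 9.479, so K_p = 89.85/6.6 = 13.6.

K_p = 13.6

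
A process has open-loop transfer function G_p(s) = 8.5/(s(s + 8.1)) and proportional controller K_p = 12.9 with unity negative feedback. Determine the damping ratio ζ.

1 + K_p·G_p(s) = 0 gives s² + 8.1s + 109.7 = 0.
So ω_n² = 109.7 ⇒ ω_n = 10.47 rad/s, and ζ = 8.1/(2ω_n) = 0.387.

ζ = 0.387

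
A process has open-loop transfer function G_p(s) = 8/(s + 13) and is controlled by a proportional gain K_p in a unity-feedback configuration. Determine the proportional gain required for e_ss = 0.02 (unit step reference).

K_p = 79.6

For a type-0 loop with proportional control, e_ss = 1/(1 + K_p·G_p(0)).
G_p(0) = 0.6154. Require 1/(1 + K_p·0.6154) = 0.02, so 1 + 0.6154·K_p = 50.
K_p = (50 − 1)/0.6154 = 79.6.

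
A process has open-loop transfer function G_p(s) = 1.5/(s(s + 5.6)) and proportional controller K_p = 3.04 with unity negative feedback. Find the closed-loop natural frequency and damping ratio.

With unity feedback the closed-loop characteristic equation is s² + 5.6s + 3.04·1.5 = s² + 5.6s + 4.56 = 0.
Matching s² + 2ζω_n s + ω_n²: ω_n = √4.56 = 2.135 rad/s and 2ζω_n = 5.6, so ζ = 5.6/(2·2.135) = 1.31.

ω_n = 2.14 rad/s, ζ = 1.31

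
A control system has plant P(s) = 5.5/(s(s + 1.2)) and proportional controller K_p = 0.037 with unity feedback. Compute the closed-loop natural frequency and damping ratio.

ω_n = 0.451 rad/s, ζ = 1.33

With unity feedback the closed-loop characteristic equation is s² + 1.2s + 0.037·5.5 = s² + 1.2s + 0.2035 = 0.
So ω_n² = 0.2035 ⇒ ω_n = 0.4511 rad/s, and ζ = 1.2/(2ω_n) = 1.33.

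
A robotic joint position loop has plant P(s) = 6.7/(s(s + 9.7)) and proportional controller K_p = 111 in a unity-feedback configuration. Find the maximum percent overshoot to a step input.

Closed-loop characteristic equation: s² + 9.7s + 743.7 = 0, so ω_n = 27.27 rad/s and ζ = 9.7/(2·27.27) = 0.1778.
%OS = 100·exp(−πζ/√(1−ζ²)) = 100·exp(−π·0.1778/√0.9684) = 56.7%.

56.7%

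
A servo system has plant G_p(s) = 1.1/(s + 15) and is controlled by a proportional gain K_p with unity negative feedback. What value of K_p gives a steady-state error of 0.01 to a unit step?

The loop is type 0, so e_ss(step) = 1/(1 + K_pos) with K_pos = K_p·G_p(0).
G_p(0) = 0.07333. Require 1/(1 + K_p·0.07333) = 0.01, so 1 + 0.07333·K_p = 100.
K_p = (100 − 1)/0.07333 = 1350.

K_p = 1350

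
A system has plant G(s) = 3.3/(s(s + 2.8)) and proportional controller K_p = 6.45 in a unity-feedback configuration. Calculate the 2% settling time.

The closed-loop denominator s² + 2.8s + 21.29 gives ω_n = √21.29 = 4.614 and ζ = 2.8/(2ω_n) = 0.3035.
2% settling time T_s ≈ 4/(ζω_n) = 4/1.4 = 2.86 s.

T_s ≈ 2.86 s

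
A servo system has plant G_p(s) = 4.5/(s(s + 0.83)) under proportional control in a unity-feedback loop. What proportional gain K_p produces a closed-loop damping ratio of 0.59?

K_p = 0.11

Closed-loop characteristic equation: s² + 0.83s + K_p·4.5 = 0.
So ω_n = √(4.5K_p) and 2ζω_n = 0.83, giving ζ = 0.83/(2√(4.5K_p)).
Setting ζ = 0.59: √(4.5K_p) = 0.83/(2·0.59) = 0.7034, so K_p = 0.4948/4.5 = 0.11.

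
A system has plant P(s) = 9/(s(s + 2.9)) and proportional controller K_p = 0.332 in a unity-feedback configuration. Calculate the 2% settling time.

From 1 + K_pP(s) = 0: s² + 2.9s + 2.988 = 0 ⇒ ω_n = 1.729, ζ = 0.8388.
2% settling time T_s ≈ 4/(ζω_n) = 4/1.45 = 2.76 s.

T_s ≈ 2.76 s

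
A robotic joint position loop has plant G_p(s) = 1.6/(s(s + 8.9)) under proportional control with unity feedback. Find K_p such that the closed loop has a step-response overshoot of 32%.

K_p = 106

From %OS = 100·exp(−πζ/√(1−ζ²)) = 32%, ζ = −ln(0.32)/√(π²+ln²(0.32)) = 0.341.
Characteristic equation s² + 8.9s + 1.6K_p = 0 gives ζ = 8.9/(2√(1.6K_p)).
Setting ζ = 0.341: √(1.6K_p) = 8.9/(2·0.341) = 13.05, so K_p = 170.3/1.6 = 106.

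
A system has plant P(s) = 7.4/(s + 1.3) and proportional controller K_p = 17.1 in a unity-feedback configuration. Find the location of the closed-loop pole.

s = -127.8

Closed-loop transfer function: T(s) = K_p·P(s)/(1 + K_p·P(s)) = 126.5/(s + 1.3 + 126.5) = 126.5/(s + 127.8).
The closed-loop pole is at s = −127.8.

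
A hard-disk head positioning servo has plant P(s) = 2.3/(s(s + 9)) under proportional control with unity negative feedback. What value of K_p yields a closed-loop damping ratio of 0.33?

Closed-loop characteristic equation: s² + 9s + K_p·2.3 = 0.
So ω_n = √(2.3K_p) and 2ζω_n = 9, giving ζ = 9/(2√(2.3K_p)).
Setting ζ = 0.33: √(2.3K_p) = 9/(2·0.33) = 13.64, so K_p = 186/2.3 = 80.8.

K_p = 80.8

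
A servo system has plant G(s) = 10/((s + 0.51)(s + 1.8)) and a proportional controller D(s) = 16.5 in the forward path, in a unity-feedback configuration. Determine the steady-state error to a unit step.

0.00553

The loop is type 0. Static position error constant K_pos = D(0)·G(0) = 16.5·10.89 = 179.7.
Steady-state error to a unit step: e_ss = 1/(1+K_pos) = 1/180.7 = 0.00553.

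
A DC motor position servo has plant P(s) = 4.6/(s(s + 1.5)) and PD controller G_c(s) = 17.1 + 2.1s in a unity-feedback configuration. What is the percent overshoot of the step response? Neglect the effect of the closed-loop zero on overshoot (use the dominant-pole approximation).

7.86%

Forward path: (17.1 + 2.1s)·4.6/(s(s+1.5)). The closed-loop characteristic equation is s² + (1.5 + 4.6·2.1)s + 4.6·17.1 = 0.
That is s² + 11.16s + 78.66 = 0, so ω_n = 8.869 rad/s and ζ = 11.16/(2·8.869) = 0.6292.
%OS = 100·exp(−πζ/√(1−ζ²)) = 7.86%.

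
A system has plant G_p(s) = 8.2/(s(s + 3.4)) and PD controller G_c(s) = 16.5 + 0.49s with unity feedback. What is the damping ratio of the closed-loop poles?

ζ = 0.319

Forward path: (16.5 + 0.49s)·8.2/(s(s+3.4)). The closed-loop characteristic equation is s² + (3.4 + 8.2·0.49)s + 8.2·16.5 = 0.
That is s² + 7.418s + 135.3 = 0, so ω_n = 11.63 rad/s and ζ = 7.418/(2·11.63) = 0.3189.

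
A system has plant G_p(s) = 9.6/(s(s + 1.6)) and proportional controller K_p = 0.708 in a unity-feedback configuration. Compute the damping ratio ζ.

ζ = 0.307

1 + K_p·G_p(s) = 0 gives s² + 1.6s + 6.797 = 0.
So ω_n² = 6.797 ⇒ ω_n = 2.607 rad/s, and ζ = 1.6/(2ω_n) = 0.307.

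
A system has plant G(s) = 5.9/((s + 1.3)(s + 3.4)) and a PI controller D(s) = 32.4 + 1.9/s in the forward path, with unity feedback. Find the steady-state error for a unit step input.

0

The open loop D(s)G(s) has a pole at the origin (type 1), so the static position error constant is infinite and e_ss = 1/(1+∞) = 0.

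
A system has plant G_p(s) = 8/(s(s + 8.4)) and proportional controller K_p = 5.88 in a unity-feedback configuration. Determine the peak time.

T_p = 0.579 s

From 1 + K_pG_p(s) = 0: s² + 8.4s + 47.04 = 0 ⇒ ω_n = 6.859, ζ = 0.6124.
Damped frequency ω_d = ω_n√(1−ζ²) = 5.422 rad/s, so peak time T_p = π/ω_d = 0.579 s.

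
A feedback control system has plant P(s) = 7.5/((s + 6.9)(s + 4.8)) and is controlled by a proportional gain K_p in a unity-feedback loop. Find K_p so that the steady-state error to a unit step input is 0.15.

The loop is type 0, so e_ss(step) = 1/(1 + K_pos) with K_pos = K_p·P(0).
P(0) = 0.2264. Require 1/(1 + K_p·0.2264) = 0.15, so 1 + 0.2264·K_p = 6.667.
K_p = (6.667 − 1)/0.2264 = 25.

K_p = 25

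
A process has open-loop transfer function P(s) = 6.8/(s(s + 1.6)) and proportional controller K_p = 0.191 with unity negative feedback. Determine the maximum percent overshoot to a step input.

Closed-loop characteristic equation: s² + 1.6s + 1.299 = 0, so ω_n = 1.14 rad/s and ζ = 1.6/(2·1.14) = 0.702.
%OS = 100·exp(−πζ/√(1−ζ²)) = 100·exp(−π·0.702/√0.5072) = 4.52%.

4.52%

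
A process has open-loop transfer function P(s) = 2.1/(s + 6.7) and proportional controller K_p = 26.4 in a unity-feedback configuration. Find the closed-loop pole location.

Closed-loop transfer function: T(s) = K_p·P(s)/(1 + K_p·P(s)) = 55.44/(s + 6.7 + 55.44) = 55.44/(s + 62.14).
The closed-loop pole is at s = −62.14.

s = -62.14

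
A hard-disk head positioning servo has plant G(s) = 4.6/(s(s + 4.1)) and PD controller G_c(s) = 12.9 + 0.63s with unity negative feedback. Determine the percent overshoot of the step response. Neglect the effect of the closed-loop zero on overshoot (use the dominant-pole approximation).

20.2%

Forward path: (12.9 + 0.63s)·4.6/(s(s+4.1)). The closed-loop characteristic equation is s² + (4.1 + 4.6·0.63)s + 4.6·12.9 = 0.
That is s² + 6.998s + 59.34 = 0, so ω_n = 7.703 rad/s and ζ = 6.998/(2·7.703) = 0.4542.
%OS = 100·exp(−πζ/√(1−ζ²)) = 20.2%.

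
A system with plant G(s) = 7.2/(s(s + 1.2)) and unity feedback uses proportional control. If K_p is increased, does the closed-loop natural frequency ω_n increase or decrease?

ω_n = √(7.2·K_p), which grows with K_p.

increase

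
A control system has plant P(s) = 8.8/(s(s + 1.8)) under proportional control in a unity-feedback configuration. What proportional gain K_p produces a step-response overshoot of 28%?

K_p = 0.653

From %OS = 100·exp(−πζ/√(1−ζ²)) = 28%, ζ = −ln(0.28)/√(π²+ln²(0.28)) = 0.3755.
Characteristic equation s² + 1.8s + 8.8K_p = 0 gives ζ = 1.8/(2√(8.8K_p)).
Setting ζ = 0.3755: √(8.8K_p) = 1.8/(2·0.3755) = 2.397, so K_p = 5.743/8.8 = 0.653.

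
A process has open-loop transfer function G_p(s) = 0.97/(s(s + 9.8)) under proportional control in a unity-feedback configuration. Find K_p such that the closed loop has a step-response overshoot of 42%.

K_p = 349

From %OS = 100·exp(−πζ/√(1−ζ²)) = 42%, ζ = −ln(0.42)/√(π²+ln²(0.42)) = 0.2662.
Characteristic equation s² + 9.8s + 0.97K_p = 0 gives ζ = 9.8/(2√(0.97K_p)).
Setting ζ = 0.2662: √(0.97K_p) = 9.8/(2·0.2662) = 18.41, so K_p = 338.9/0.97 = 349.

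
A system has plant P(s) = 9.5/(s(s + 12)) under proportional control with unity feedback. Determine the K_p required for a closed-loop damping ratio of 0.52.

K_p = 14

Closed-loop characteristic equation: s² + 12s + K_p·9.5 = 0.
So ω_n = √(9.5K_p) and 2ζω_n = 12, giving ζ = 12/(2√(9.5K_p)).
Setting ζ = 0.52: √(9.5K_p) = 12/(2·0.52) = 11.54, so K_p = 133.1/9.5 = 14.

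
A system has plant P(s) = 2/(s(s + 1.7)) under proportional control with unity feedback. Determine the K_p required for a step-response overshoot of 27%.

From %OS = 100·exp(−πζ/√(1−ζ²)) = 27%, ζ = −ln(0.27)/√(π²+ln²(0.27)) = 0.3847.
Characteristic equation s² + 1.7s + 2K_p = 0 gives ζ = 1.7/(2√(2K_p)).
Setting ζ = 0.3847: √(2K_p) = 1.7/(2·0.3847) = 2.21, so K_p = 4.882/2 = 2.44.

K_p = 2.44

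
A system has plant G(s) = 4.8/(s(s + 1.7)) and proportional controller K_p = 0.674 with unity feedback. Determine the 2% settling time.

T_s ≈ 4.71 s

From 1 + K_pG(s) = 0: s² + 1.7s + 3.235 = 0 ⇒ ω_n = 1.799, ζ = 0.4726.
2% settling time T_s ≈ 4/(ζω_n) = 4/0.85 = 4.71 s.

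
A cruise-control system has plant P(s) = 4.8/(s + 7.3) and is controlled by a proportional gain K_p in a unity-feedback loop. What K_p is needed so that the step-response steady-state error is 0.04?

K_p = 36.5

Steady-state error for a unit step on this type-0 loop is 1/(1 + K_p·P(0)).
P(0) = 0.6575. Require 1/(1 + K_p·0.6575) = 0.04, so 1 + 0.6575·K_p = 25.
K_p = (25 − 1)/0.6575 = 36.5.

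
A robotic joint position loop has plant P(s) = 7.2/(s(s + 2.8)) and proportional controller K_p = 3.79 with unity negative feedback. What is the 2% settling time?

Closed-loop characteristic equation: s² + 2.8s + 27.29 = 0, so ω_n = 5.224 rad/s and ζ = 2.8/(2·5.224) = 0.268.
2% settling time T_s ≈ 4/(ζω_n) = 4/1.4 = 2.86 s.

T_s ≈ 2.86 s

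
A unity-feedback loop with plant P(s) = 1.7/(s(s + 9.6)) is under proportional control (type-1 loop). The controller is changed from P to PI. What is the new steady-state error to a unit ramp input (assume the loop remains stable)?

0

The integrator raises the loop to type 2, so K_v → ∞ and e_ss to a ramp is zero.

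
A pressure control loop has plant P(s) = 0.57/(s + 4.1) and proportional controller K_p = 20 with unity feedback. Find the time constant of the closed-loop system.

Closed-loop transfer function: T(s) = K_p·P(s)/(1 + K_p·P(s)) = 11.4/(s + 4.1 + 11.4) = 11.4/(s + 15.5).
Time constant τ = 1/15.5 = 0.0645 s.

τ = 0.0645 s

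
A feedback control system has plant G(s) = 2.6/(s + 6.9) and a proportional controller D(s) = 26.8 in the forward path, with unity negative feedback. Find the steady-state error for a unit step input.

The loop is type 0. Static position error constant K_pos = D(0)·G(0) = 26.8·0.3768 = 10.1.
Steady-state error to a unit step: e_ss = 1/(1+K_pos) = 1/11.1 = 0.0901.

0.0901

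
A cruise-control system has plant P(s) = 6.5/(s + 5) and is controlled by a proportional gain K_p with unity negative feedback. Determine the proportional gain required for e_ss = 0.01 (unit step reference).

K_p = 76.2

Steady-state error for a unit step on this type-0 loop is 1/(1 + K_p·P(0)).
P(0) = 1.3. Require 1/(1 + K_p·1.3) = 0.01, so 1 + 1.3·K_p = 100.
K_p = (100 − 1)/1.3 = 76.2.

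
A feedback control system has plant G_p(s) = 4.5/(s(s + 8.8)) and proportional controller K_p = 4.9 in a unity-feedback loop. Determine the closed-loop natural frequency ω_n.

ω_n = 4.7 rad/s

1 + K_p·G_p(s) = 0 gives s² + 8.8s + 22.05 = 0.
Matching s² + 2ζω_n s + ω_n²: ω_n = √22.05 = 4.696 rad/s and 2ζω_n = 8.8, so ζ = 8.8/(2·4.696) = 0.937.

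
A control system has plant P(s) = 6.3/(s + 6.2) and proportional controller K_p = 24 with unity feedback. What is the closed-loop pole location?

Closed-loop transfer function: T(s) = K_p·P(s)/(1 + K_p·P(s)) = 151.2/(s + 6.2 + 151.2) = 151.2/(s + 157.4).
The closed-loop pole is at s = −157.4.

s = -157.4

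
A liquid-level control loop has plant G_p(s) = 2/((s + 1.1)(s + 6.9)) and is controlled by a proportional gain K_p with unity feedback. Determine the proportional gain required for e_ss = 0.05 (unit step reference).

K_p = 72.1

Steady-state error for a unit step on this type-0 loop is 1/(1 + K_p·G_p(0)).
G_p(0) = 0.2635. Require 1/(1 + K_p·0.2635) = 0.05, so 1 + 0.2635·K_p = 20.
K_p = (20 − 1)/0.2635 = 72.1.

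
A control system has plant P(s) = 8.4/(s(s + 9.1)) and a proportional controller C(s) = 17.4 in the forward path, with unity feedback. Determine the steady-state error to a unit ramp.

0.0623

The loop has one pole at the origin (type 1). Velocity error constant K_v = lim_{s→0} s·C(s)P(s) = 17.4·8.4/9.1 = 16.06.
Steady-state error to a unit ramp: e_ss = 1/K_v = 0.0623.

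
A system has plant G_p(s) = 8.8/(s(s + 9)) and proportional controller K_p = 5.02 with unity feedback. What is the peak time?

The closed-loop denominator s² + 9s + 44.18 gives ω_n = √44.18 = 6.647 and ζ = 9/(2ω_n) = 0.677.
Damped frequency ω_d = ω_n√(1−ζ²) = 4.891 rad/s, so peak time T_p = π/ω_d = 0.642 s.

T_p = 0.642 s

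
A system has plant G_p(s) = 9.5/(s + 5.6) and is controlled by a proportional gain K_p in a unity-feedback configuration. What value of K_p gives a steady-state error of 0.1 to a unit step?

K_p = 5.31

The loop is type 0, so e_ss(step) = 1/(1 + K_pos) with K_pos = K_p·G_p(0).
G_p(0) = 1.696. Require 1/(1 + K_p·1.696) = 0.1, so 1 + 1.696·K_p = 10.
K_p = (10 − 1)/1.696 = 5.31.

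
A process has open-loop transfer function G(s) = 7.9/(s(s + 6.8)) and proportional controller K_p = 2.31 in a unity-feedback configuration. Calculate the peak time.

T_p = 1.21 s

The closed-loop denominator s² + 6.8s + 18.25 gives ω_n = √18.25 = 4.272 and ζ = 6.8/(2ω_n) = 0.7959.
Damped frequency ω_d = ω_n√(1−ζ²) = 2.586 rad/s, so peak time T_p = π/ω_d = 1.21 s.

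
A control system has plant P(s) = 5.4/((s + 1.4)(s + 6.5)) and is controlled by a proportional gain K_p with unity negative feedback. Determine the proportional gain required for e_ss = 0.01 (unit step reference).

The loop is type 0, so e_ss(step) = 1/(1 + K_pos) with K_pos = K_p·P(0).
P(0) = 0.5934. Require 1/(1 + K_p·0.5934) = 0.01, so 1 + 0.5934·K_p = 100.
K_p = (100 − 1)/0.5934 = 167.

K_p = 167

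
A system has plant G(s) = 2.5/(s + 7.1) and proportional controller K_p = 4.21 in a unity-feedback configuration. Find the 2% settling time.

T_s ≈ 0.227 s

Closed-loop transfer function: T(s) = K_p·G(s)/(1 + K_p·G(s)) = 10.53/(s + 7.1 + 10.53) = 10.53/(s + 17.62).
Time constant τ = 1/17.62 = 0.05674 s, so the 2% settling time is about 4τ = 0.227 s.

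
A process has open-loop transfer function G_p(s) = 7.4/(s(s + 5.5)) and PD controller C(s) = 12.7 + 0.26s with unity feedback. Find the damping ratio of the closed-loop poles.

ζ = 0.383

Forward path: (12.7 + 0.26s)·7.4/(s(s+5.5)). The closed-loop characteristic equation is s² + (5.5 + 7.4·0.26)s + 7.4·12.7 = 0.
That is s² + 7.424s + 93.98 = 0, so ω_n = 9.694 rad/s and ζ = 7.424/(2·9.694) = 0.3829.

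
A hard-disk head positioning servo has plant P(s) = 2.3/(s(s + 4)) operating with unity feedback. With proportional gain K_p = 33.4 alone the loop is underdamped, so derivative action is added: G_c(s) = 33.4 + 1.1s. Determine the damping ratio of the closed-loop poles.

Forward path: (33.4 + 1.1s)·2.3/(s(s+4)). The closed-loop characteristic equation is s² + (4 + 2.3·1.1)s + 2.3·33.4 = 0.
That is s² + 6.53s + 76.82 = 0, so ω_n = 8.765 rad/s and ζ = 6.53/(2·8.765) = 0.3725.

ζ = 0.373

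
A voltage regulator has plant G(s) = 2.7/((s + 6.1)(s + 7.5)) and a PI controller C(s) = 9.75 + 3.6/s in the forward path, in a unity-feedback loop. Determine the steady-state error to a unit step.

The open loop C(s)G(s) has a pole at the origin (type 1), so the static position error constant is infinite and e_ss = 1/(1+∞) = 0.

0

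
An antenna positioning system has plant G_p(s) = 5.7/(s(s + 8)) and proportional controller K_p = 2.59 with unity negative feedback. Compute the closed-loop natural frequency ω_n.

With unity feedback the closed-loop characteristic equation is s² + 8s + 2.59·5.7 = s² + 8s + 14.76 = 0.
Matching s² + 2ζω_n s + ω_n²: ω_n = √14.76 = 3.842 rad/s and 2ζω_n = 8, so ζ = 8/(2·3.842) = 1.04.

ω_n = 3.84 rad/s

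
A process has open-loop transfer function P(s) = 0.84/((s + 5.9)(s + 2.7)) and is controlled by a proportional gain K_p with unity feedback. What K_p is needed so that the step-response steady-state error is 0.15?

K_p = 107

For a type-0 loop with proportional control, e_ss = 1/(1 + K_p·P(0)).
P(0) = 0.05273. Require 1/(1 + K_p·0.05273) = 0.15, so 1 + 0.05273·K_p = 6.667.
K_p = (6.667 − 1)/0.05273 = 107.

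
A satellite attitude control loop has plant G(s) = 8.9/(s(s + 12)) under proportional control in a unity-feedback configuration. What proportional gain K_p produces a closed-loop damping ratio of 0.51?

K_p = 15.6

Closed-loop characteristic equation: s² + 12s + K_p·8.9 = 0.
So ω_n = √(8.9K_p) and 2ζω_n = 12, giving ζ = 12/(2√(8.9K_p)).
Setting ζ = 0.51: √(8.9K_p) = 12/(2·0.51) = 11.76, so K_p = 138.4/8.9 = 15.6.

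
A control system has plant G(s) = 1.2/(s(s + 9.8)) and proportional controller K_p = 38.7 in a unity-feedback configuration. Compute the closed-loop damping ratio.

The closed-loop denominator is s(s+9.8) + 38.7·1.2 = s² + 9.8s + 46.44.
Matching s² + 2ζω_n s + ω_n²: ω_n = √46.44 = 6.815 rad/s and 2ζω_n = 9.8, so ζ = 9.8/(2·6.815) = 0.719.

ζ = 0.719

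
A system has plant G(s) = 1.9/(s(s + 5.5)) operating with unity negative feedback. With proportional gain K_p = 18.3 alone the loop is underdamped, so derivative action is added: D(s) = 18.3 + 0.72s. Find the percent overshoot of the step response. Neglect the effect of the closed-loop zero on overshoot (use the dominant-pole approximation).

Forward path: (18.3 + 0.72s)·1.9/(s(s+5.5)). The closed-loop characteristic equation is s² + (5.5 + 1.9·0.72)s + 1.9·18.3 = 0.
That is s² + 6.868s + 34.77 = 0, so ω_n = 5.897 rad/s and ζ = 6.868/(2·5.897) = 0.5824.
%OS = 100·exp(−πζ/√(1−ζ²)) = 10.5%.

10.5%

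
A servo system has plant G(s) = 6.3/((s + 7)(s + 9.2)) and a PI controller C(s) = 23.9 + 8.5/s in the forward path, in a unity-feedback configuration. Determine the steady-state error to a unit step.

The open loop C(s)G(s) has a pole at the origin (type 1), so the static position error constant is infinite and e_ss = 1/(1+∞) = 0.

0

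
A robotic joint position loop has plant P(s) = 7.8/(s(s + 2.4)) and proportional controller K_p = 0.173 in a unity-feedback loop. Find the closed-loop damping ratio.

ζ = 1.03

The closed-loop denominator is s(s+2.4) + 0.173·7.8 = s² + 2.4s + 1.349.
Matching s² + 2ζω_n s + ω_n²: ω_n = √1.349 = 1.162 rad/s and 2ζω_n = 2.4, so ζ = 2.4/(2·1.162) = 1.03.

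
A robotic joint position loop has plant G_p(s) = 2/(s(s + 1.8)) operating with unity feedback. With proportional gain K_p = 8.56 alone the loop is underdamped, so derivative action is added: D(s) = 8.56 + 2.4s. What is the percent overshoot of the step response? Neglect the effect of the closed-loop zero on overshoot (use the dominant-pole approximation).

1.57%

Forward path: (8.56 + 2.4s)·2/(s(s+1.8)). The closed-loop characteristic equation is s² + (1.8 + 2·2.4)s + 2·8.56 = 0.
That is s² + 6.6s + 17.12 = 0, so ω_n = 4.138 rad/s and ζ = 6.6/(2·4.138) = 0.7976.
%OS = 100·exp(−πζ/√(1−ζ²)) = 1.57%.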